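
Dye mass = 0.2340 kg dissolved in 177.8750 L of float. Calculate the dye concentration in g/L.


Formula: Conc = dye_mass(kg) / volume(L) * 1000
Substituting: Conc = 0.2340 / 177.8750 * 1000
Result: 1.3155 g/L


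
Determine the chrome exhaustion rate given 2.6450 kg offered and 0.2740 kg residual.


Formula: Uptake = (offered - residual) / offered * 100
Substituting: Uptake = (2.6450 - 0.2740) / 2.6450 * 100
Result: 89.6408 %


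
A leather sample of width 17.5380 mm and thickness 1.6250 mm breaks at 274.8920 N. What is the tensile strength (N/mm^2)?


Formula: TS = force / (width * thickness)
Substituting: TS = 274.8920 / (17.5380 * 1.6250)
Result: 9.6456 N/mm^2


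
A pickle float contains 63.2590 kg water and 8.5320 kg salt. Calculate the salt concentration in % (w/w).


Formula: Conc = salt / (water + salt) * 100
Substituting: Conc = 8.5320 / (63.2590 + 8.5320) * 100
Result: 11.8845 %


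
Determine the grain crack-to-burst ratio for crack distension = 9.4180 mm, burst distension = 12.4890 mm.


Formula: Ratio = crack / burst
Substituting: Ratio = 9.4180 / 12.4890
Result: 0.7541


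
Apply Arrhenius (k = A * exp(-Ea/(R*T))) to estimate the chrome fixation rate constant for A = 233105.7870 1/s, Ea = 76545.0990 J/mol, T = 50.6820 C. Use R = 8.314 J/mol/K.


T_K = T_C + 273.15 = 50.6820 + 273.15 = 323.8320 K
exponent = -Ea / (R * T_K) = -76545.0990 / (8.314 * 323.8320) = -28.4307
k = A * exp(exponent) = 233105.7870 * exp(-28.4307) = 1.0477e-07 1/s


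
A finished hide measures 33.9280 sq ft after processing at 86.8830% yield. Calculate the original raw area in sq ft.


Formula: raw = finished * 100 / yield
Substituting: raw = 33.9280 * 100 / 86.8830
Result: 39.0502 sq ft


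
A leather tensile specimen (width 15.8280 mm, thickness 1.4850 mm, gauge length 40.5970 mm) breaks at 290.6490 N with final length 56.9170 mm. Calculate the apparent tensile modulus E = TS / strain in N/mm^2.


TS = F / (w * t) = 290.6490 / (15.8280 * 1.4850) = 12.3656 N/mm^2
strain = (Lf - L0) / L0 = (56.9170 - 40.5970) / 40.5970 = 0.4020
E = TS / strain = 12.3656 / 0.4020 = 30.7603 N/mm^2


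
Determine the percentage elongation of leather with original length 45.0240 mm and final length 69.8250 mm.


Formula: Elongation = (Lf - L0) / L0 * 100
Substituting: Elongation = (69.8250 - 45.0240) / 45.0240 * 100
Result: 55.0840 %


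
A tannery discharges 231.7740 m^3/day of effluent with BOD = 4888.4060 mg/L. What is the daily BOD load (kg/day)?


Formula: BOD_load = volume * conc / 1000
Substituting: BOD_load = 231.7740 * 4888.4060 / 1000
Result: 1133.0054 kg/day


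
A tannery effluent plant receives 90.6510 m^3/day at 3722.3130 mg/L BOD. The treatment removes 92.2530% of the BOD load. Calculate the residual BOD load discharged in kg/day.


Load_in = volume * conc / 1000 = 90.6510 * 3722.3130 / 1000 = 337.4314 kg/day
Removed = Load_in * eff / 100 = 337.4314 * 92.2530 / 100 = 311.2906 kg/day
Load_out = Load_in - Removed = 337.4314 - 311.2906 = 26.1408 kg/day


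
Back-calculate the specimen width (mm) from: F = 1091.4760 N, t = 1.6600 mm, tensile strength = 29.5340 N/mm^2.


Formula: w = F / (TS * t)
Substituting: w = 1091.4760 / (29.5340 * 1.6600)
Result: 22.2630 mm


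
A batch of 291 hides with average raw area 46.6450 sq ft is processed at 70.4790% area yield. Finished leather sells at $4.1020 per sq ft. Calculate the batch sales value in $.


Raw_total = N * avg_area = 291 * 46.6450 = 13573.6950 sq ft
Finished = Raw_total * yield / 100 = 13573.6950 * 70.4790 / 100 = 9566.6045 sq ft
Value = Finished * price = 9566.6045 * 4.1020 = 39242.2117 $


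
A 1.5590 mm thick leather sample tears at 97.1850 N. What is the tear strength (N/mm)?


Formula: Tear strength = force / thickness
Substituting: Tear strength = 97.1850 / 1.5590
Result: 62.3380 N/mm


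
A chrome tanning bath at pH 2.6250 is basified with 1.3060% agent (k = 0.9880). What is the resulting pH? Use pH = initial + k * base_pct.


Formula: pH_final = pH_initial + k * base_pct
Substituting: pH_final = 2.6250 + 0.9880 * 1.3060
Result: 3.9153


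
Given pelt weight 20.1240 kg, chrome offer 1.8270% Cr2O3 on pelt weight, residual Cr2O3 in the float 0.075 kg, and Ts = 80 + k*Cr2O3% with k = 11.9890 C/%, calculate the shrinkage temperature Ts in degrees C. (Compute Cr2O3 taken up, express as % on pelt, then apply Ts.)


Offered = pelt * offer_pct / 100 = 20.1240 * 1.8270 / 100 = 0.3677 kg
Uptake = offered - residual = 0.3677 - 0.075 = 0.2927 kg
Cr2O3% on pelt = uptake / pelt * 100 = 0.2927 / 20.1240 * 100 = 1.4543 %
Ts = 80 + k * Cr2O3% = 80 + 11.9890 * 1.4543 = 97.4357 C


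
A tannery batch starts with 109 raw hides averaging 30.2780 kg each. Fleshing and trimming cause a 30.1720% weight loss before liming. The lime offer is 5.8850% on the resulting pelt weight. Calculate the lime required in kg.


Total_raw = N * avg_wt = 109 * 30.2780 = 3300.3020 kg
Substrate = Total_raw * (1 - loss/100) = 3300.3020 * (1 - 30.1720/100) = 2304.5349 kg
Lime = Substrate * pct / 100 = 2304.5349 * 5.8850 / 100 = 135.6219 kg


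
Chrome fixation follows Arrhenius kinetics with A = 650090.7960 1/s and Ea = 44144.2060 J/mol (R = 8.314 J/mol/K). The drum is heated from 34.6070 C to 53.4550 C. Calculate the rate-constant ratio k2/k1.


T1 = 34.6070 + 273.15 = 307.7570 K; T2 = 53.4550 + 273.15 = 326.6050 K
k1 = A * exp(-Ea/(R*T1)) = 650090.7960 * exp(-44144.2060/(8.314*307.7570)) = 0.0209047 1/s
k2 = A * exp(-Ea/(R*T2)) = 650090.7960 * exp(-44144.2060/(8.314*326.6050)) = 0.0565772 1/s
k2/k1 = 0.0565772 / 0.0209047 = 2.7064


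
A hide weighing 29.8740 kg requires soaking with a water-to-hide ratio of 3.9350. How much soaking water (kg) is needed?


Formula: Water = hide_weight * ratio
Substituting: Water = 29.8740 * 3.9350
Result: 117.5542 kg


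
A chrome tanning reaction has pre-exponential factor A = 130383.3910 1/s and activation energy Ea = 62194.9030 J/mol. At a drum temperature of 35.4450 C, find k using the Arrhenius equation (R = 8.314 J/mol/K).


T_K = T_C + 273.15 = 35.4450 + 273.15 = 308.5950 K
exponent = -Ea / (R * T_K) = -62194.9030 / (8.314 * 308.5950) = -24.2413
k = A * exp(exponent) = 130383.3910 * exp(-24.2413) = 3.8669e-06 1/s


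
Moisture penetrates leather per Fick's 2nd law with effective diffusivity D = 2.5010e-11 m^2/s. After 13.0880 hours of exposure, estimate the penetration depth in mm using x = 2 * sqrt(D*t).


t = 13.0880 hr * 3600 = 47116.8000 s
D * t = 2.5010e-11 * 47116.8000 = 1.1784e-06
x = 2 * sqrt(D*t) = 2 * sqrt(1.1784e-06) = 0.00217107 m = 2.1711 mm


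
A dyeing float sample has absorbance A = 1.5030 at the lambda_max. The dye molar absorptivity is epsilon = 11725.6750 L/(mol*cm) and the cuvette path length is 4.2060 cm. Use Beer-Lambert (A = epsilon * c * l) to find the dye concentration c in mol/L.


Formula: c = A / (epsilon * l)
Substituting: c = 1.5030 / (11725.6750 * 4.2060)
Result: 3.0476e-05 mol/L


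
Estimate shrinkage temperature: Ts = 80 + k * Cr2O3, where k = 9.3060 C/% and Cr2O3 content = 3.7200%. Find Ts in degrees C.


Formula: Ts = 80 + k * Cr2O3
Substituting: Ts = 80 + 9.3060 * 3.7200
Result: 114.6183 C


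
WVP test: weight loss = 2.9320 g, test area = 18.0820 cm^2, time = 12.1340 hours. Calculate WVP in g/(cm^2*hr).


Formula: WVP = loss / (area * time)
Substituting: WVP = 2.9320 / (18.0820 * 12.1340)
Result: 0.0133633 g/(cm^2*hr)


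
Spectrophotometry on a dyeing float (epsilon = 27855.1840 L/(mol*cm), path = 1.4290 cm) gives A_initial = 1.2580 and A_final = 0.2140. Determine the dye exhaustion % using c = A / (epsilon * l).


c_initial = A_i / (epsilon * l) = 1.2580 / (27855.1840 * 1.4290) = 3.1604e-05 mol/L
c_final = A_f / (epsilon * l) = 0.2140 / (27855.1840 * 1.4290) = 5.3762e-06 mol/L
Exhaustion = (c_initial - c_final) / c_initial * 100 = (3.1604e-05 - 5.3762e-06) / 3.1604e-05 * 100 = 82.9889 %


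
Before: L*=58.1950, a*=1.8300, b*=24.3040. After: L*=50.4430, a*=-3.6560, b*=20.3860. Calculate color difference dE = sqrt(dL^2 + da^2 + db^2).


dL = -7.7520, da = -5.4860, db = -3.9180
dE = sqrt((-7.7520)^2 + (-5.4860)^2 + (-3.9180)^2) = 10.2733


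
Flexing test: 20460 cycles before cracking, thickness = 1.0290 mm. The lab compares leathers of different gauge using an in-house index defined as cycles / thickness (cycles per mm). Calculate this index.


Formula: Index = cycles / thickness
Substituting: Index = 20460 / 1.0290
Result: 19883.3819 cycles/mm


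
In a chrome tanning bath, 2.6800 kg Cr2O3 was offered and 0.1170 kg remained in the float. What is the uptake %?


Formula: Uptake = (offered - residual) / offered * 100
Substituting: Uptake = (2.6800 - 0.1170) / 2.6800 * 100
Result: 95.6343 %


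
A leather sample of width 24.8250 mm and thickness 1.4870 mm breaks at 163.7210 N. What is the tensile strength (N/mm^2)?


Formula: TS = force / (width * thickness)
Substituting: TS = 163.7210 / (24.8250 * 1.4870)
Result: 4.4351 N/mm^2


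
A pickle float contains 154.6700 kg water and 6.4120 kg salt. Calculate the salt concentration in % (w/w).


Formula: Conc = salt / (water + salt) * 100
Substituting: Conc = 6.4120 / (154.6700 + 6.4120) * 100
Result: 3.9806 %


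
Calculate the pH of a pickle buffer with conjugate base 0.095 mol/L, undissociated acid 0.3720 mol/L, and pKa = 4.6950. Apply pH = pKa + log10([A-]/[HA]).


ratio = [A-] / [HA] = 0.095 / 0.3720 = 0.2554
log10(ratio) = -0.5928
pH = pKa + log10(ratio) = 4.6950 - 0.5928 = 4.1022


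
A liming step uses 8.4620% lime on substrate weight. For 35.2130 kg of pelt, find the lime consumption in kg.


Formula: Lime = substrate * pct / 100
Substituting: Lime = 35.2130 * 8.4620 / 100
Result: 2.9797 kg


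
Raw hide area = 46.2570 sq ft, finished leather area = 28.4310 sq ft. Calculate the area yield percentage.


Formula: Yield = finished / raw * 100
Substituting: Yield = 28.4310 / 46.2570 * 100
Result: 61.4631 %


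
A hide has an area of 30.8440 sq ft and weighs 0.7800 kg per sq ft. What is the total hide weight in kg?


Formula: Weight = area * weight_per_sqft
Substituting: Weight = 30.8440 * 0.7800
Result: 24.0583 kg


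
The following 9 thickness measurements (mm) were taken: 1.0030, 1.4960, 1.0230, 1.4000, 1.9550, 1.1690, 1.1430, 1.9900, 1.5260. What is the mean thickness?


Formula: Average = sum / n
Substituting: Average = 12.7050 / 9
Result: 1.4117 mm


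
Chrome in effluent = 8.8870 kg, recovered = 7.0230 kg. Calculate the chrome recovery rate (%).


Formula: Recovery = recovered / input * 100
Substituting: Recovery = 7.0230 / 8.8870 * 100
Result: 79.0255 %


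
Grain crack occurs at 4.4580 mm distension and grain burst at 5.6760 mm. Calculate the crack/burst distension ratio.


Formula: Ratio = crack / burst
Substituting: Ratio = 4.4580 / 5.6760
Result: 0.7854


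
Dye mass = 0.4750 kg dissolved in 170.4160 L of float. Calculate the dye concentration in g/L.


Formula: Conc = dye_mass(kg) / volume(L) * 1000
Substituting: Conc = 0.4750 / 170.4160 * 1000
Result: 2.7873 g/L


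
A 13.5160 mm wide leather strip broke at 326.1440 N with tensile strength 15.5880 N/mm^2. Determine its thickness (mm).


Formula: t = F / (TS * w)
Substituting: t = 326.1440 / (15.5880 * 13.5160)
Result: 1.5480 mm


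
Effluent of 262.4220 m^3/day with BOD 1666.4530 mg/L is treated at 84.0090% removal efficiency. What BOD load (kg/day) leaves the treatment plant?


Load_in = volume * conc / 1000 = 262.4220 * 1666.4530 / 1000 = 437.3139 kg/day
Removed = Load_in * eff / 100 = 437.3139 * 84.0090 / 100 = 367.3831 kg/day
Load_out = Load_in - Removed = 437.3139 - 367.3831 = 69.9309 kg/day


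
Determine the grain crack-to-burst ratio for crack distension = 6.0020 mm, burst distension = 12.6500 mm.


Formula: Ratio = crack / burst
Substituting: Ratio = 6.0020 / 12.6500
Result: 0.4745


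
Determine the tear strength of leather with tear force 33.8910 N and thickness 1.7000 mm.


Formula: Tear strength = force / thickness
Substituting: Tear strength = 33.8910 / 1.7000
Result: 19.9359 N/mm


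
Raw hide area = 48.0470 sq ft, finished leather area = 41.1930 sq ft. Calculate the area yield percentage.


Formula: Yield = finished / raw * 100
Substituting: Yield = 41.1930 / 48.0470 * 100
Result: 85.7348 %


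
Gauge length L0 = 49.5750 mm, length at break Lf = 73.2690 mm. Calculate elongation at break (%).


Formula: Elongation = (Lf - L0) / L0 * 100
Substituting: Elongation = (73.2690 - 49.5750) / 49.5750 * 100
Result: 47.7943 %


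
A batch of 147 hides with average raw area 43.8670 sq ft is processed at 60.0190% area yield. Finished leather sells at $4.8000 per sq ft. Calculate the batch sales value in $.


Raw_total = N * avg_area = 147 * 43.8670 = 6448.4490 sq ft
Finished = Raw_total * yield / 100 = 6448.4490 * 60.0190 / 100 = 3870.2946 sq ft
Value = Finished * price = 3870.2946 * 4.8000 = 18577.4141 $


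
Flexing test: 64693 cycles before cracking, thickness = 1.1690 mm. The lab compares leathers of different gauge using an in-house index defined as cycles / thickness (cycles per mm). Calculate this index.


Formula: Index = cycles / thickness
Substituting: Index = 64693 / 1.1690
Result: 55340.4619 cycles/mm


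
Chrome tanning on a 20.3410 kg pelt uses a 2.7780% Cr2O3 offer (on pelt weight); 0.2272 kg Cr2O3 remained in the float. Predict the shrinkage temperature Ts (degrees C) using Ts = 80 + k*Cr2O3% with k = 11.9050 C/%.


Offered = pelt * offer_pct / 100 = 20.3410 * 2.7780 / 100 = 0.5651 kg
Uptake = offered - residual = 0.5651 - 0.2272 = 0.3379 kg
Cr2O3% on pelt = uptake / pelt * 100 = 0.3379 / 20.3410 * 100 = 1.6610 %
Ts = 80 + k * Cr2O3% = 80 + 11.9050 * 1.6610 = 99.7747 C


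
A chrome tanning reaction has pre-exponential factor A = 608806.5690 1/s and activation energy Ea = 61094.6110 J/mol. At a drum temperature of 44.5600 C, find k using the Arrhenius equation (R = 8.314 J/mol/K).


T_K = T_C + 273.15 = 44.5600 + 273.15 = 317.7100 K
exponent = -Ea / (R * T_K) = -61094.6110 / (8.314 * 317.7100) = -23.1293
k = A * exp(exponent) = 608806.5690 * exp(-23.1293) = 5.4899e-05 1/s


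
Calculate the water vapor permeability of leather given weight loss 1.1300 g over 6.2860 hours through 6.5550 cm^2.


Formula: WVP = loss / (area * time)
Substituting: WVP = 1.1300 / (6.5550 * 6.2860)
Result: 0.027424 g/(cm^2*hr)


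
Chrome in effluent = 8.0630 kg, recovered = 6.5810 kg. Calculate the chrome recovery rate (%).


Formula: Recovery = recovered / input * 100
Substituting: Recovery = 6.5810 / 8.0630 * 100
Result: 81.6197 %


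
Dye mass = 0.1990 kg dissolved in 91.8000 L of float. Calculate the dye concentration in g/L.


Formula: Conc = dye_mass(kg) / volume(L) * 1000
Substituting: Conc = 0.1990 / 91.8000 * 1000
Result: 2.1678 g/L


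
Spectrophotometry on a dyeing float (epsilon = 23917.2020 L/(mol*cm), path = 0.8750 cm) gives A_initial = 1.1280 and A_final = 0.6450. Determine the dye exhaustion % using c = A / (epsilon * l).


c_initial = A_i / (epsilon * l) = 1.1280 / (23917.2020 * 0.8750) = 5.3900e-05 mol/L
c_final = A_f / (epsilon * l) = 0.6450 / (23917.2020 * 0.8750) = 3.0821e-05 mol/L
Exhaustion = (c_initial - c_final) / c_initial * 100 = (5.3900e-05 - 3.0821e-05) / 5.3900e-05 * 100 = 42.8191 %


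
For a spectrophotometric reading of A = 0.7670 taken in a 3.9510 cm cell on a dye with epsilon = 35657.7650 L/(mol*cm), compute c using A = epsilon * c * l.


Formula: c = A / (epsilon * l)
Substituting: c = 0.7670 / (35657.7650 * 3.9510)
Result: 5.4442e-06 mol/L


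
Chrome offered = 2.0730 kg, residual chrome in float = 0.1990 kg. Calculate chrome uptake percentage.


Formula: Uptake = (offered - residual) / offered * 100
Substituting: Uptake = (2.0730 - 0.1990) / 2.0730 * 100
Result: 90.4004 %


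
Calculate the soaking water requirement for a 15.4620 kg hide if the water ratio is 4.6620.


Formula: Water = hide_weight * ratio
Substituting: Water = 15.4620 * 4.6620
Result: 72.0838 kg


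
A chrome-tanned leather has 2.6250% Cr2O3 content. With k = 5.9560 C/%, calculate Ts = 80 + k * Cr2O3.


Formula: Ts = 80 + k * Cr2O3
Substituting: Ts = 80 + 5.9560 * 2.6250
Result: 95.6345 C


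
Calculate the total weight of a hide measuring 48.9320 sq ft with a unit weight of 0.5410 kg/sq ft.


Formula: Weight = area * weight_per_sqft
Substituting: Weight = 48.9320 * 0.5410
Result: 26.4722 kg


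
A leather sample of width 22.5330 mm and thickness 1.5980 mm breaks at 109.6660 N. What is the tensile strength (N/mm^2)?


Formula: TS = force / (width * thickness)
Substituting: TS = 109.6660 / (22.5330 * 1.5980)
Result: 3.0456 N/mm^2


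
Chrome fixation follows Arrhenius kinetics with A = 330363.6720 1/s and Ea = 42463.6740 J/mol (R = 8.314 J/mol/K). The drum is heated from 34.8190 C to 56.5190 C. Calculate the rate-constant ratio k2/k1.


T1 = 34.8190 + 273.15 = 307.9690 K; T2 = 56.5190 + 273.15 = 329.6690 K
k1 = A * exp(-Ea/(R*T1)) = 330363.6720 * exp(-42463.6740/(8.314*307.9690)) = 0.0207236 1/s
k2 = A * exp(-Ea/(R*T2)) = 330363.6720 * exp(-42463.6740/(8.314*329.6690)) = 0.0617394 1/s
k2/k1 = 0.0617394 / 0.0207236 = 2.9792


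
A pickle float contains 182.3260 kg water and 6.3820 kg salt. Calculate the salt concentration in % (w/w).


Formula: Conc = salt / (water + salt) * 100
Substituting: Conc = 6.3820 / (182.3260 + 6.3820) * 100
Result: 3.3819 %


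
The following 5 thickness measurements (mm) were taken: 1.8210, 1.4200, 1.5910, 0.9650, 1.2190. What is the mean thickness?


Formula: Average = sum / n
Substituting: Average = 7.0160 / 5
Result: 1.4032 mm


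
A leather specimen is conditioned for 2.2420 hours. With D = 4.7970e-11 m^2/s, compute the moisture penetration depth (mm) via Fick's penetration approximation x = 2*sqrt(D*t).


t = 2.2420 hr * 3600 = 8071.2000 s
D * t = 4.7970e-11 * 8071.2000 = 3.8718e-07
x = 2 * sqrt(D*t) = 2 * sqrt(3.8718e-07) = 0.00124447 m = 1.2445 mm


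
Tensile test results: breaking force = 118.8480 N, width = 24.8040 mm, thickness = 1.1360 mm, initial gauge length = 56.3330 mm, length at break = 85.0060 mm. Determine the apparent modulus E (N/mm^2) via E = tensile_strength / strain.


TS = F / (w * t) = 118.8480 / (24.8040 * 1.1360) = 4.2179 N/mm^2
strain = (Lf - L0) / L0 = (85.0060 - 56.3330) / 56.3330 = 0.5090
E = TS / strain = 4.2179 / 0.5090 = 8.2867 N/mm^2


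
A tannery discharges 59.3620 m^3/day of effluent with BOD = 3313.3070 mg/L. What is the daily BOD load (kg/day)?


Formula: BOD_load = volume * conc / 1000
Substituting: BOD_load = 59.3620 * 3313.3070 / 1000
Result: 196.6845 kg/day


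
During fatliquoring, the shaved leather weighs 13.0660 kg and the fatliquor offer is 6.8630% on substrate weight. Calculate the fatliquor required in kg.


Formula: Fat = substrate * pct / 100
Substituting: Fat = 13.0660 * 6.8630 / 100
Result: 0.8967 kg


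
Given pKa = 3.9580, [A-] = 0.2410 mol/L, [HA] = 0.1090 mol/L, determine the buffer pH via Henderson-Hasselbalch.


ratio = [A-] / [HA] = 0.2410 / 0.1090 = 2.2110
log10(ratio) = 0.3446
pH = pKa + log10(ratio) = 3.9580 + 0.3446 = 4.3026


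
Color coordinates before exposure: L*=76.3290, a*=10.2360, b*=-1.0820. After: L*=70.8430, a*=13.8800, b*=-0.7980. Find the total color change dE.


dL = -5.4860, da = 3.6440, db = 0.2840
dE = sqrt((-5.4860)^2 + 3.6440^2 + 0.2840^2) = 6.5921


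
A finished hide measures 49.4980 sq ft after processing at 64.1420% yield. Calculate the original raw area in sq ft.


Formula: raw = finished * 100 / yield
Substituting: raw = 49.4980 * 100 / 64.1420
Result: 77.1694 sq ft


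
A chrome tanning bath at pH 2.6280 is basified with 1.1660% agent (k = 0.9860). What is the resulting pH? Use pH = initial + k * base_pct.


Formula: pH_final = pH_initial + k * base_pct
Substituting: pH_final = 2.6280 + 0.9860 * 1.1660
Result: 3.7777


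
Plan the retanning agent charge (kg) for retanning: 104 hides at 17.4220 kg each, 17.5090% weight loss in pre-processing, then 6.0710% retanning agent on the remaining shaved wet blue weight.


Total_raw = N * avg_wt = 104 * 17.4220 = 1811.8880 kg
Substrate = Total_raw * (1 - loss/100) = 1811.8880 * (1 - 17.5090/100) = 1494.6445 kg
Retan = Substrate * pct / 100 = 1494.6445 * 6.0710 / 100 = 90.7399 kg


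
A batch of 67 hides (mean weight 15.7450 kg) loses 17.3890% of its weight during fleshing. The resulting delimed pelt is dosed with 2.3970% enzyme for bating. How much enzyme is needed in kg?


Total_raw = N * avg_wt = 67 * 15.7450 = 1054.9150 kg
Substrate = Total_raw * (1 - loss/100) = 1054.9150 * (1 - 17.3890/100) = 871.4758 kg
Enzyme = Substrate * pct / 100 = 871.4758 * 2.3970 / 100 = 20.8893 kg


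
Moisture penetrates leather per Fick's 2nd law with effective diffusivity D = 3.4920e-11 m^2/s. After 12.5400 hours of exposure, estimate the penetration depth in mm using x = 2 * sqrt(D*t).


t = 12.5400 hr * 3600 = 45144.0000 s
D * t = 3.4920e-11 * 45144.0000 = 1.5764e-06
x = 2 * sqrt(D*t) = 2 * sqrt(1.5764e-06) = 0.00251112 m = 2.5111 mm


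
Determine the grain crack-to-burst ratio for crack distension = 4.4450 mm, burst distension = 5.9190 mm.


Formula: Ratio = crack / burst
Substituting: Ratio = 4.4450 / 5.9190
Result: 0.7510


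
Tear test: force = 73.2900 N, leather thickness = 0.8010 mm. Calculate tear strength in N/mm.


Formula: Tear strength = force / thickness
Substituting: Tear strength = 73.2900 / 0.8010
Result: 91.4981 N/mm


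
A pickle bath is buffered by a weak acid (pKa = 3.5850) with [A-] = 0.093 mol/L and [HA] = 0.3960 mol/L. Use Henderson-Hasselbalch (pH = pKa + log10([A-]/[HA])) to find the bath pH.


ratio = [A-] / [HA] = 0.093 / 0.3960 = 0.2348
log10(ratio) = -0.6292
pH = pKa + log10(ratio) = 3.5850 - 0.6292 = 2.9558


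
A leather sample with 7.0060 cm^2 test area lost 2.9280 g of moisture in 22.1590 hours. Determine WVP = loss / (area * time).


Formula: WVP = loss / (area * time)
Substituting: WVP = 2.9280 / (7.0060 * 22.1590)
Result: 0.0188604 g/(cm^2*hr)


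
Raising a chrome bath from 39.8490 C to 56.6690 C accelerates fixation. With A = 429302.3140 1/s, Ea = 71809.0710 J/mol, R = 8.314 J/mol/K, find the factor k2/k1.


T1 = 39.8490 + 273.15 = 312.9990 K; T2 = 56.6690 + 273.15 = 329.8190 K
k1 = A * exp(-Ea/(R*T1)) = 429302.3140 * exp(-71809.0710/(8.314*312.9990)) = 4.4516e-07 1/s
k2 = A * exp(-Ea/(R*T2)) = 429302.3140 * exp(-71809.0710/(8.314*329.8190)) = 1.8184e-06 1/s
k2/k1 = 1.8184e-06 / 4.4516e-07 = 4.0848


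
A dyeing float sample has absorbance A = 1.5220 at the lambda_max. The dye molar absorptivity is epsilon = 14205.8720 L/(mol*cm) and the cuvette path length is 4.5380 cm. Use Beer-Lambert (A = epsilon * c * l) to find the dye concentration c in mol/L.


Formula: c = A / (epsilon * l)
Substituting: c = 1.5220 / (14205.8720 * 4.5380)
Result: 2.3609e-05 mol/L


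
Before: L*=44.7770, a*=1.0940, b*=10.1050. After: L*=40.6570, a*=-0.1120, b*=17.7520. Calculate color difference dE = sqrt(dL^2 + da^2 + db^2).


dL = -4.1200, da = -1.2060, db = 7.6470
dE = sqrt((-4.1200)^2 + (-1.2060)^2 + 7.6470^2) = 8.7696


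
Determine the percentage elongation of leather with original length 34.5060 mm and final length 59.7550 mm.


Formula: Elongation = (Lf - L0) / L0 * 100
Substituting: Elongation = (59.7550 - 34.5060) / 34.5060 * 100
Result: 73.1728 %


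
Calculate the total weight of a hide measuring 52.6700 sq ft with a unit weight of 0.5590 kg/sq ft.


Formula: Weight = area * weight_per_sqft
Substituting: Weight = 52.6700 * 0.5590
Result: 29.4425 kg


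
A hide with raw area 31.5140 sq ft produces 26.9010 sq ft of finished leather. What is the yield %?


Formula: Yield = finished / raw * 100
Substituting: Yield = 26.9010 / 31.5140 * 100
Result: 85.3621 %


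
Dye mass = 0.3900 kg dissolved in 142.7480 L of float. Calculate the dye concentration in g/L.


Formula: Conc = dye_mass(kg) / volume(L) * 1000
Substituting: Conc = 0.3900 / 142.7480 * 1000
Result: 2.7321 g/L


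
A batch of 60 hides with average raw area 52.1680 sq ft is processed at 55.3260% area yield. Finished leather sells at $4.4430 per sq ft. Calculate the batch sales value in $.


Raw_total = N * avg_area = 60 * 52.1680 = 3130.0800 sq ft
Finished = Raw_total * yield / 100 = 3130.0800 * 55.3260 / 100 = 1731.7481 sq ft
Value = Finished * price = 1731.7481 * 4.4430 = 7694.1566 $


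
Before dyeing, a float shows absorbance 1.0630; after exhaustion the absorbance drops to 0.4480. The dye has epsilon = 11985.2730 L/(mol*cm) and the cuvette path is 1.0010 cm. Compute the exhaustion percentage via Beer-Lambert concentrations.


c_initial = A_i / (epsilon * l) = 1.0630 / (11985.2730 * 1.0010) = 8.8604e-05 mol/L
c_final = A_f / (epsilon * l) = 0.4480 / (11985.2730 * 1.0010) = 3.7342e-05 mol/L
Exhaustion = (c_initial - c_final) / c_initial * 100 = (8.8604e-05 - 3.7342e-05) / 8.8604e-05 * 100 = 57.8551 %


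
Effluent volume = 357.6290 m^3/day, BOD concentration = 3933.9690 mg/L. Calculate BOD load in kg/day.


Formula: BOD_load = volume * conc / 1000
Substituting: BOD_load = 357.6290 * 3933.9690 / 1000
Result: 1406.9014 kg/day


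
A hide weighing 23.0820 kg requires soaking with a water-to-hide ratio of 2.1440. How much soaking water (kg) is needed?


Formula: Water = hide_weight * ratio
Substituting: Water = 23.0820 * 2.1440
Result: 49.4878 kg


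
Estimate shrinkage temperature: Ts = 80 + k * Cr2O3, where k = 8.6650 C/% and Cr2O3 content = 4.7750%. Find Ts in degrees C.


Formula: Ts = 80 + k * Cr2O3
Substituting: Ts = 80 + 8.6650 * 4.7750
Result: 121.3754 C


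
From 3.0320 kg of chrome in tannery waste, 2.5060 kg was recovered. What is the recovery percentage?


Formula: Recovery = recovered / input * 100
Substituting: Recovery = 2.5060 / 3.0320 * 100
Result: 82.6517 %


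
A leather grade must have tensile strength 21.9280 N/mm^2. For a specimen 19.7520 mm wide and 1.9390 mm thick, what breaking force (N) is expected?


Formula: F = TS * w * t
Substituting: F = 21.9280 * 19.7520 * 1.9390
Result: 839.8233 N


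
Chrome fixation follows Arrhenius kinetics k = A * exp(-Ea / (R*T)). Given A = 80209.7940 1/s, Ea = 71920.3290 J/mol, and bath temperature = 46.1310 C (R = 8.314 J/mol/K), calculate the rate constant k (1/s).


T_K = T_C + 273.15 = 46.1310 + 273.15 = 319.2810 K
exponent = -Ea / (R * T_K) = -71920.3290 / (8.314 * 319.2810) = -27.0937
k = A * exp(exponent) = 80209.7940 * exp(-27.0937) = 1.3727e-07 1/s


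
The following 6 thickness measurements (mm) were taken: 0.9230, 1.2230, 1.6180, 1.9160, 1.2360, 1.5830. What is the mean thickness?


Formula: Average = sum / n
Substituting: Average = 8.4990 / 6
Result: 1.4165 mm


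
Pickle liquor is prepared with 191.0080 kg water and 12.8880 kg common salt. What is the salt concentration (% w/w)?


Formula: Conc = salt / (water + salt) * 100
Substituting: Conc = 12.8880 / (191.0080 + 12.8880) * 100
Result: 6.3209 %


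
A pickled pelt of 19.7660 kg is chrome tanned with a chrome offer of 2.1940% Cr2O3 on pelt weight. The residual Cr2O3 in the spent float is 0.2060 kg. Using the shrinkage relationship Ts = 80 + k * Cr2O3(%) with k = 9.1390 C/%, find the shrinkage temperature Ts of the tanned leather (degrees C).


Offered = pelt * offer_pct / 100 = 19.7660 * 2.1940 / 100 = 0.4337 kg
Uptake = offered - residual = 0.4337 - 0.2060 = 0.2277 kg
Cr2O3% on pelt = uptake / pelt * 100 = 0.2277 / 19.7660 * 100 = 1.1518 %
Ts = 80 + k * Cr2O3% = 80 + 9.1390 * 1.1518 = 90.5264 C


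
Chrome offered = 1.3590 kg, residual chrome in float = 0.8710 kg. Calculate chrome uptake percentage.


Formula: Uptake = (offered - residual) / offered * 100
Substituting: Uptake = (1.3590 - 0.8710) / 1.3590 * 100
Result: 35.9088 %


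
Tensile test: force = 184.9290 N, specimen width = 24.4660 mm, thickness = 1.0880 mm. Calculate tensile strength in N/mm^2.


Formula: TS = force / (width * thickness)
Substituting: TS = 184.9290 / (24.4660 * 1.0880)
Result: 6.9473 N/mm^2


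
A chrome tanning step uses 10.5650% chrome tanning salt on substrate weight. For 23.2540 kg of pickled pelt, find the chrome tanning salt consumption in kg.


Formula: Chrome = substrate * pct / 100
Substituting: Chrome = 23.2540 * 10.5650 / 100
Result: 2.4568 kg


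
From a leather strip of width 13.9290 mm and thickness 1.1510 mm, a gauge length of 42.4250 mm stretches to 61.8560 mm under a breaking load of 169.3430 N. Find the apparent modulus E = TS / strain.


TS = F / (w * t) = 169.3430 / (13.9290 * 1.1510) = 10.5626 N/mm^2
strain = (Lf - L0) / L0 = (61.8560 - 42.4250) / 42.4250 = 0.4580
E = TS / strain = 10.5626 / 0.4580 = 23.0621 N/mm^2


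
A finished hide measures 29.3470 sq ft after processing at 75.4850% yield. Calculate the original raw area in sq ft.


Formula: raw = finished * 100 / yield
Substituting: raw = 29.3470 * 100 / 75.4850
Result: 38.8779 sq ft


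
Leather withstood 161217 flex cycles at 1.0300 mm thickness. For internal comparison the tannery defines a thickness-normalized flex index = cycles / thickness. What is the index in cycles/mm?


Formula: Index = cycles / thickness
Substituting: Index = 161217 / 1.0300
Result: 156521.3592 cycles/mm


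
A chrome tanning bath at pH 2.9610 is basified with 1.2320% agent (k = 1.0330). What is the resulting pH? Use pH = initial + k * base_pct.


Formula: pH_final = pH_initial + k * base_pct
Substituting: pH_final = 2.9610 + 1.0330 * 1.2320
Result: 4.2337


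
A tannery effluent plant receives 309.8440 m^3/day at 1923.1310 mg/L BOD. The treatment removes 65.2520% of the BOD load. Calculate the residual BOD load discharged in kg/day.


Load_in = volume * conc / 1000 = 309.8440 * 1923.1310 / 1000 = 595.8706 kg/day
Removed = Load_in * eff / 100 = 595.8706 * 65.2520 / 100 = 388.8175 kg/day
Load_out = Load_in - Removed = 595.8706 - 388.8175 = 207.0531 kg/day


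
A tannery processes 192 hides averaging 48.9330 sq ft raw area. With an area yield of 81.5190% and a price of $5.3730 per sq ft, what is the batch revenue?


Raw_total = N * avg_area = 192 * 48.9330 = 9395.1360 sq ft
Finished = Raw_total * yield / 100 = 9395.1360 * 81.5190 / 100 = 7658.8209 sq ft
Value = Finished * price = 7658.8209 * 5.3730 = 41150.8448 $


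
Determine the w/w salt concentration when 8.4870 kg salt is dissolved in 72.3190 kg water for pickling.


Formula: Conc = salt / (water + salt) * 100
Substituting: Conc = 8.4870 / (72.3190 + 8.4870) * 100
Result: 10.5029 %


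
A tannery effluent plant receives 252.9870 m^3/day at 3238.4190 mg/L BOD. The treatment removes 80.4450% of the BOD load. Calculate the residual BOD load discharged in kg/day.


Load_in = volume * conc / 1000 = 252.9870 * 3238.4190 / 1000 = 819.2779 kg/day
Removed = Load_in * eff / 100 = 819.2779 * 80.4450 / 100 = 659.0681 kg/day
Load_out = Load_in - Removed = 819.2779 - 659.0681 = 160.2098 kg/day


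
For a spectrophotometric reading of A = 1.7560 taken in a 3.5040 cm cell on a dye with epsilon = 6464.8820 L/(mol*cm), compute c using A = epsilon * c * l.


Formula: c = A / (epsilon * l)
Substituting: c = 1.7560 / (6464.8820 * 3.5040)
Result: 7.7518e-05 mol/L


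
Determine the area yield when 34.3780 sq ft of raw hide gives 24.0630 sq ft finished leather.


Formula: Yield = finished / raw * 100
Substituting: Yield = 24.0630 / 34.3780 * 100
Result: 69.9953 %


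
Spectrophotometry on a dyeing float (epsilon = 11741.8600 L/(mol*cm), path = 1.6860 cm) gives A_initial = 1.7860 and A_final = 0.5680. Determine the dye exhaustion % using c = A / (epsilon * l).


c_initial = A_i / (epsilon * l) = 1.7860 / (11741.8600 * 1.6860) = 9.0217e-05 mol/L
c_final = A_f / (epsilon * l) = 0.5680 / (11741.8600 * 1.6860) = 2.8692e-05 mol/L
Exhaustion = (c_initial - c_final) / c_initial * 100 = (9.0217e-05 - 2.8692e-05) / 9.0217e-05 * 100 = 68.1971 %


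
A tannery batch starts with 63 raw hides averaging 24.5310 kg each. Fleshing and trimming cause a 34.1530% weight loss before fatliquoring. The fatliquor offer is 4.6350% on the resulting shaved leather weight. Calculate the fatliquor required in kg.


Total_raw = N * avg_wt = 63 * 24.5310 = 1545.4530 kg
Substrate = Total_raw * (1 - loss/100) = 1545.4530 * (1 - 34.1530/100) = 1017.6344 kg
Fat = Substrate * pct / 100 = 1017.6344 * 4.6350 / 100 = 47.1674 kg


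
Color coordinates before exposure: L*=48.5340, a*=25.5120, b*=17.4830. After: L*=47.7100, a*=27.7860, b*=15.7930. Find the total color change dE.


dL = -0.8240, da = 2.2740, db = -1.6900
dE = sqrt((-0.8240)^2 + 2.2740^2 + (-1.6900)^2) = 2.9506


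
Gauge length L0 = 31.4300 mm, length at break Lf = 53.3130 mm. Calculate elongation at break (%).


Formula: Elongation = (Lf - L0) / L0 * 100
Substituting: Elongation = (53.3130 - 31.4300) / 31.4300 * 100
Result: 69.6246 %


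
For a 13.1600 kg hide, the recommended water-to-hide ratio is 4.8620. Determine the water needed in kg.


Formula: Water = hide_weight * ratio
Substituting: Water = 13.1600 * 4.8620
Result: 63.9839 kg


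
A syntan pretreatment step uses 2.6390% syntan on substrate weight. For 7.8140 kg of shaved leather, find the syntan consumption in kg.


Formula: Syntan = substrate * pct / 100
Substituting: Syntan = 7.8140 * 2.6390 / 100
Result: 0.2062 kg


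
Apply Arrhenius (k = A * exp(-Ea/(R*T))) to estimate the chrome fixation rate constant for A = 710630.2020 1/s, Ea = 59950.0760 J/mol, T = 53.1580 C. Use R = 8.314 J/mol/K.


T_K = T_C + 273.15 = 53.1580 + 273.15 = 326.3080 K
exponent = -Ea / (R * T_K) = -59950.0760 / (8.314 * 326.3080) = -22.0980
k = A * exp(exponent) = 710630.2020 * exp(-22.0980) = 1.7973e-04 1/s


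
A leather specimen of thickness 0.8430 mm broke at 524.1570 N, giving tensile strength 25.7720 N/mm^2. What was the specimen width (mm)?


Formula: w = F / (TS * t)
Substituting: w = 524.1570 / (25.7720 * 0.8430)
Result: 24.1260 mm


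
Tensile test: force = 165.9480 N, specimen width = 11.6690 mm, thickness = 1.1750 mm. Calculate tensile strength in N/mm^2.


Formula: TS = force / (width * thickness)
Substituting: TS = 165.9480 / (11.6690 * 1.1750)
Result: 12.1032 N/mm^2


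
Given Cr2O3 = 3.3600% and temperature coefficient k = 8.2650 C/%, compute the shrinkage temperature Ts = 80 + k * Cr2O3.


Formula: Ts = 80 + k * Cr2O3
Substituting: Ts = 80 + 8.2650 * 3.3600
Result: 107.7704 C


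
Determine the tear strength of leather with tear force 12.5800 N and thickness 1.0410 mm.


Formula: Tear strength = force / thickness
Substituting: Tear strength = 12.5800 / 1.0410
Result: 12.0845 N/mm


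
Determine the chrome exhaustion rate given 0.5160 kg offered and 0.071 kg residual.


Formula: Uptake = (offered - residual) / offered * 100
Substituting: Uptake = (0.5160 - 0.071) / 0.5160 * 100
Result: 86.2403 %


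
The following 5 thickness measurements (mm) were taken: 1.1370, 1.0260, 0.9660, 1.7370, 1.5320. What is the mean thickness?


Formula: Average = sum / n
Substituting: Average = 6.3980 / 5
Result: 1.2796 mm


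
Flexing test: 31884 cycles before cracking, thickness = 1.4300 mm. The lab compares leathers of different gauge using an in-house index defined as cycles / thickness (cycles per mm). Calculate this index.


Formula: Index = cycles / thickness
Substituting: Index = 31884 / 1.4300
Result: 22296.5035 cycles/mm


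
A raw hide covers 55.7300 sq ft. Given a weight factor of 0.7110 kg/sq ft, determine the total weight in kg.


Formula: Weight = area * weight_per_sqft
Substituting: Weight = 55.7300 * 0.7110
Result: 39.6240 kg


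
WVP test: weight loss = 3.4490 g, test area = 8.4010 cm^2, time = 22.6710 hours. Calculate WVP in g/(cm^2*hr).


Formula: WVP = loss / (area * time)
Substituting: WVP = 3.4490 / (8.4010 * 22.6710)
Result: 0.0181089 g/(cm^2*hr)


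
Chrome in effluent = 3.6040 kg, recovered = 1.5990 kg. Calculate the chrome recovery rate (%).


Formula: Recovery = recovered / input * 100
Substituting: Recovery = 1.5990 / 3.6040 * 100
Result: 44.3674 %


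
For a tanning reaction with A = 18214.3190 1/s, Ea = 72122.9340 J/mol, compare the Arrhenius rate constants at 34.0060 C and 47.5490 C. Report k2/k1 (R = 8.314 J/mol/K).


T1 = 34.0060 + 273.15 = 307.1560 K; T2 = 47.5490 + 273.15 = 320.6990 K
k1 = A * exp(-Ea/(R*T1)) = 18214.3190 * exp(-72122.9340/(8.314*307.1560)) = 9.8814e-09 1/s
k2 = A * exp(-Ea/(R*T2)) = 18214.3190 * exp(-72122.9340/(8.314*320.6990)) = 3.2568e-08 1/s
k2/k1 = 3.2568e-08 / 9.8814e-09 = 3.2959


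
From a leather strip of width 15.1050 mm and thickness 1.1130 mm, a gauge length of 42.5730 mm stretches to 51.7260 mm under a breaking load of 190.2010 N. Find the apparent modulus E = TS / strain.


TS = F / (w * t) = 190.2010 / (15.1050 * 1.1130) = 11.3135 N/mm^2
strain = (Lf - L0) / L0 = (51.7260 - 42.5730) / 42.5730 = 0.2150
E = TS / strain = 11.3135 / 0.2150 = 52.6220 N/mm^2


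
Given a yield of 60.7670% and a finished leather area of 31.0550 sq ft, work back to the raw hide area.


Formula: raw = finished * 100 / yield
Substituting: raw = 31.0550 * 100 / 60.7670
Result: 51.1050 sq ft


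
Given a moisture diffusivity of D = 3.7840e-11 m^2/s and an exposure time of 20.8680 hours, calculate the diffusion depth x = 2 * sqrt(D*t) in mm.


t = 20.8680 hr * 3600 = 75124.8000 s
D * t = 3.7840e-11 * 75124.8000 = 2.8427e-06
x = 2 * sqrt(D*t) = 2 * sqrt(2.8427e-06) = 0.00337207 m = 3.3721 mm


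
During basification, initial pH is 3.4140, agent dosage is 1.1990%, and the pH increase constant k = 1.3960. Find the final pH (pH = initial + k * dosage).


Formula: pH_final = pH_initial + k * base_pct
Substituting: pH_final = 3.4140 + 1.3960 * 1.1990
Result: 5.0878


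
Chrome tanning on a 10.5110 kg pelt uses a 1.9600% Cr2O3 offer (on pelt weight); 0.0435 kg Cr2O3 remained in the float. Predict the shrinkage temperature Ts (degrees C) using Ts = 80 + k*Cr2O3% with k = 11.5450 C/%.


Offered = pelt * offer_pct / 100 = 10.5110 * 1.9600 / 100 = 0.2060 kg
Uptake = offered - residual = 0.2060 - 0.0435 = 0.1625 kg
Cr2O3% on pelt = uptake / pelt * 100 = 0.1625 / 10.5110 * 100 = 1.5461 %
Ts = 80 + k * Cr2O3% = 80 + 11.5450 * 1.5461 = 97.8503 C


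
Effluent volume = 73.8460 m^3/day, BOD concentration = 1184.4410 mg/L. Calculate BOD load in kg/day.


Formula: BOD_load = volume * conc / 1000
Substituting: BOD_load = 73.8460 * 1184.4410 / 1000
Result: 87.4662 kg/day


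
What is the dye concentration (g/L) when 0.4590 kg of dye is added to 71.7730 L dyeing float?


Formula: Conc = dye_mass(kg) / volume(L) * 1000
Substituting: Conc = 0.4590 / 71.7730 * 1000
Result: 6.3952 g/L


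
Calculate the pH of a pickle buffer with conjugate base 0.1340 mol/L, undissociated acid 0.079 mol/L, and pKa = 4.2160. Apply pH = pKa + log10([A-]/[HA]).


ratio = [A-] / [HA] = 0.1340 / 0.079 = 1.6962
log10(ratio) = 0.2295
pH = pKa + log10(ratio) = 4.2160 + 0.2295 = 4.4455


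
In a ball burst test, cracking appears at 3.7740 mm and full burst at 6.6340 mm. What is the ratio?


Formula: Ratio = crack / burst
Substituting: Ratio = 3.7740 / 6.6340
Result: 0.5689


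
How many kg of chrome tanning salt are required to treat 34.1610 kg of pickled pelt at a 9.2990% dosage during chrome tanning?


Formula: Chrome = substrate * pct / 100
Substituting: Chrome = 34.1610 * 9.2990 / 100
Result: 3.1766 kg


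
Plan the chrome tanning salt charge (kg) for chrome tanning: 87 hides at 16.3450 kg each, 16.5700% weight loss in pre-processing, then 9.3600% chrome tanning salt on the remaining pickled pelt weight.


Total_raw = N * avg_wt = 87 * 16.3450 = 1422.0150 kg
Substrate = Total_raw * (1 - loss/100) = 1422.0150 * (1 - 16.5700/100) = 1186.3871 kg
Chrome = Substrate * pct / 100 = 1186.3871 * 9.3600 / 100 = 111.0458 kg
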